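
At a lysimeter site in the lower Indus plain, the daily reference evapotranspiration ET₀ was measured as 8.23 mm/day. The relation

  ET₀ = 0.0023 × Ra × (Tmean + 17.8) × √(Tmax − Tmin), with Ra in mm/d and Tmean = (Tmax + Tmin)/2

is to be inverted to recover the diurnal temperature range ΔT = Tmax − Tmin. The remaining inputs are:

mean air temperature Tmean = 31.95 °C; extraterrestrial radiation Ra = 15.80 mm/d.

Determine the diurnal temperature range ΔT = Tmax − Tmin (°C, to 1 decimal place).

√ΔT = ET₀ / [0.0023 × Ra × (Tmean+17.8)] = 8.23 / (0.0023 × 15.80 × 49.75) = 4.5522
ΔT = 4.5522² = 20.723 °C

20.7 °C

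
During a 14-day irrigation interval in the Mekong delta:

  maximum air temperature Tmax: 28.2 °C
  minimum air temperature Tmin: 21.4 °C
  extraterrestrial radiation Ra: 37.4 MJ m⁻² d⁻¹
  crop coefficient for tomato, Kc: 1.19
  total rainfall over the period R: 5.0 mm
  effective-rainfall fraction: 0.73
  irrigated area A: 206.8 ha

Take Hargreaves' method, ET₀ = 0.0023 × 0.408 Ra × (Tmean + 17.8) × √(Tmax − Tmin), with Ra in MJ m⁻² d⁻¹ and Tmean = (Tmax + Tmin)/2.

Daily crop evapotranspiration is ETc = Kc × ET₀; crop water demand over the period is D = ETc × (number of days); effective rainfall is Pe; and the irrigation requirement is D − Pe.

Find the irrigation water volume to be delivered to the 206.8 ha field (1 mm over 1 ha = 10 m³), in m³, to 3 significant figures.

Tmean = (28.2 + 21.4)/2 = 24.80 °C
0.408 Ra = 0.408 × 37.4 = 15.2592 mm/d equivalent
ET₀ = 0.0023 × 15.2592 × (24.80 + 17.8) × √6.8 = 0.0023 × 15.2592 × 42.60 × 2.6077 = 3.8988 mm/d
ETc = Kc × ET₀ = 1.19 × 3.8988 = 4.6396 mm/d
Crop demand D = ETc × 14 d = 4.6396 × 14 = 64.954 mm
Pe = 0.73 × 5.0 = 3.650 mm
D − Pe = 64.954 − 3.650 = 61.304 mm
Volume = 61.304 mm × 206.8 ha × 10 = 126776.7 m³

127000 m³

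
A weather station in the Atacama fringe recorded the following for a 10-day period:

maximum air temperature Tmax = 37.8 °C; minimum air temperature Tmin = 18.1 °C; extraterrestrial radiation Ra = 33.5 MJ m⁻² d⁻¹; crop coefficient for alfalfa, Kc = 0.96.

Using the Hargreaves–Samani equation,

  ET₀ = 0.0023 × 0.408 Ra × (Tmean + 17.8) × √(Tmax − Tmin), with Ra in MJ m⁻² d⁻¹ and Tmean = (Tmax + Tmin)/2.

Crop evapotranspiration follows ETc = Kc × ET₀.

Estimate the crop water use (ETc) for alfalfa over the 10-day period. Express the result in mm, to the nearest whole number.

61 mm

Tmean = (37.8 + 18.1)/2 = 27.95 °C
0.408 Ra = 0.408 × 33.5 = 13.6680 mm/d equivalent
ET₀ = 0.0023 × 13.6680 × (27.95 + 17.8) × √19.7 = 0.0023 × 13.6680 × 45.75 × 4.4385 = 6.3835 mm/d
ETc = Kc × ET₀ = 0.96 × 6.3835 = 6.1282 mm/d
Over 10 days: 6.1282 × 10 = 61.282 mm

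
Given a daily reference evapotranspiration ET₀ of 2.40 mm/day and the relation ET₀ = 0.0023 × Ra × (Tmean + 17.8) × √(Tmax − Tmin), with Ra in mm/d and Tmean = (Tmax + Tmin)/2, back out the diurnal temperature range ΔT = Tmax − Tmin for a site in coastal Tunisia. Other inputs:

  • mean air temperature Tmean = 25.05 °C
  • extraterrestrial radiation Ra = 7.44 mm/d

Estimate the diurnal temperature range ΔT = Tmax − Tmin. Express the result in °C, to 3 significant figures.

√ΔT = ET₀ / [0.0023 × Ra × (Tmean+17.8)] = 2.40 / (0.0023 × 7.44 × 42.85) = 3.2731
ΔT = 3.2731² = 10.713 °C

10.7 °C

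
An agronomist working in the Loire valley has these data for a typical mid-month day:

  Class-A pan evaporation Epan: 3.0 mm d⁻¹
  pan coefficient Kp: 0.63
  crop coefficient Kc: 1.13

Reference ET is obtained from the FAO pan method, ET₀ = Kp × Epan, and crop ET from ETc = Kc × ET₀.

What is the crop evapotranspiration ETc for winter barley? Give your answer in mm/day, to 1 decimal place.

2.1 mm/day

ET₀ = 0.63 × 3.0 = 1.8900 mm/d
ETc = Kc × ET₀ = 1.13 × 1.8900 = 2.1357 mm/d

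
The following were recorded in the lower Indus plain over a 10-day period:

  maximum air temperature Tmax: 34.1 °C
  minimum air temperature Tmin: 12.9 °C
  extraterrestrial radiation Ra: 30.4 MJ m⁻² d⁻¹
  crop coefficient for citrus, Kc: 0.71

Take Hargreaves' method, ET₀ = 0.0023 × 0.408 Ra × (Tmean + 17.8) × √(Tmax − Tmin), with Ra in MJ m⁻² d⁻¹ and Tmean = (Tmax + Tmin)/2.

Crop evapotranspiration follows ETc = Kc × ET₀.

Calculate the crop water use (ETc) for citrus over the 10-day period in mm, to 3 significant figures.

Tmean = (34.1 + 12.9)/2 = 23.50 °C
0.408 Ra = 0.408 × 30.4 = 12.4032 mm/d equivalent
ET₀ = 0.0023 × 12.4032 × (23.50 + 17.8) × √21.2 = 0.0023 × 12.4032 × 41.30 × 4.6043 = 5.4247 mm/d
ETc = Kc × ET₀ = 0.71 × 5.4247 = 3.8515 mm/d
Over 10 days: 3.8515 × 10 = 38.515 mm

38.5 mm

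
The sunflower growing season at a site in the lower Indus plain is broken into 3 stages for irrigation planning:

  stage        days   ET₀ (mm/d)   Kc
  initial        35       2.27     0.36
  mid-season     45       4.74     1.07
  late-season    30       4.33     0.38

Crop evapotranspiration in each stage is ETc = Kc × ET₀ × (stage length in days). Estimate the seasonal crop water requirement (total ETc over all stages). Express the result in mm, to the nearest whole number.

initial: 0.36 × 2.27 × 35 = 28.60 mm
mid-season: 1.07 × 4.74 × 45 = 228.23 mm
late-season: 0.38 × 4.33 × 30 = 49.36 mm
Seasonal total = 306.19 mm

306 mm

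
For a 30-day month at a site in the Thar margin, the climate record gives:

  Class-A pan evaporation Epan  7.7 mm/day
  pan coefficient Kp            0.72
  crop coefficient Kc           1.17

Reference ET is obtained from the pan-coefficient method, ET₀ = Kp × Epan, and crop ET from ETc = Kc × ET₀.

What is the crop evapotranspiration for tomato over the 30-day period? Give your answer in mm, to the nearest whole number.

195 mm

ET₀ = 0.72 × 7.7 = 5.5440 mm/d
ETc = Kc × ET₀ = 1.17 × 5.5440 = 6.4865 mm/d
Over 30 days: 6.4865 × 30 = 194.595 mm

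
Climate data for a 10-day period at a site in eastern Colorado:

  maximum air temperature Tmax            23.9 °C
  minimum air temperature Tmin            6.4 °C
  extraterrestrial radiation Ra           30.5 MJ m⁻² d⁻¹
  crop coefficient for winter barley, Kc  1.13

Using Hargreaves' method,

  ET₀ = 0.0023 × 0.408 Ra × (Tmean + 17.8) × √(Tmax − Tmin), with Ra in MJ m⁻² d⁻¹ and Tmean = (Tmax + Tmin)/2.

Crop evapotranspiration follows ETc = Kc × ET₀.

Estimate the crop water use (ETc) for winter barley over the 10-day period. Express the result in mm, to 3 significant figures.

Tmean = (23.9 + 6.4)/2 = 15.15 °C
0.408 Ra = 0.408 × 30.5 = 12.4440 mm/d equivalent
ET₀ = 0.0023 × 12.4440 × (15.15 + 17.8) × √17.5 = 0.0023 × 12.4440 × 32.95 × 4.1833 = 3.9451 mm/d
ETc = Kc × ET₀ = 1.13 × 3.9451 = 4.4580 mm/d
Over 10 days: 4.4580 × 10 = 44.580 mm

44.6 mm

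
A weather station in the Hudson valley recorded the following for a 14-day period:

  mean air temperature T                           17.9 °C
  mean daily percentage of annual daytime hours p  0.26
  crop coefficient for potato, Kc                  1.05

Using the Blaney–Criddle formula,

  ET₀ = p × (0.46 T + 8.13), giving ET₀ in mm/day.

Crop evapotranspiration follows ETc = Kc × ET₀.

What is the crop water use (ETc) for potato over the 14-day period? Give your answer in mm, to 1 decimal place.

ET₀ = 0.26 × (0.46 × 17.9 + 8.13) = 0.26 × 16.364 = 4.2546 mm/d
ETc = Kc × ET₀ = 1.05 × 4.2546 = 4.4673 mm/d
Over 14 days: 4.4673 × 14 = 62.542 mm

62.5 mm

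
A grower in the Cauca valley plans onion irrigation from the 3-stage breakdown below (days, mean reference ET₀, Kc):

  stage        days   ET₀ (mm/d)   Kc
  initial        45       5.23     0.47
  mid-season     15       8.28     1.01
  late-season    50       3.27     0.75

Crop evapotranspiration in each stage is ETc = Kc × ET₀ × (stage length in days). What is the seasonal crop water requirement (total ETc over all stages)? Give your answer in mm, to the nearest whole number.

initial: 0.47 × 5.23 × 45 = 110.61 mm
mid-season: 1.01 × 8.28 × 15 = 125.44 mm
late-season: 0.75 × 3.27 × 50 = 122.63 mm
Seasonal total = 358.68 mm

359 mm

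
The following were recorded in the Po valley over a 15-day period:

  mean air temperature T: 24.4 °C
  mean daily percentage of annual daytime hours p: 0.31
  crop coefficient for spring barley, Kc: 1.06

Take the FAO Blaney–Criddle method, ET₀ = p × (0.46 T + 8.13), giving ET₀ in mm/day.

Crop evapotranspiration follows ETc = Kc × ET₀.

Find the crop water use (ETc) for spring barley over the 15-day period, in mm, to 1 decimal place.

ET₀ = 0.31 × (0.46 × 24.4 + 8.13) = 0.31 × 19.354 = 5.9997 mm/d
ETc = Kc × ET₀ = 1.06 × 5.9997 = 6.3597 mm/d
Over 15 days: 6.3597 × 15 = 95.396 mm

95.4 mm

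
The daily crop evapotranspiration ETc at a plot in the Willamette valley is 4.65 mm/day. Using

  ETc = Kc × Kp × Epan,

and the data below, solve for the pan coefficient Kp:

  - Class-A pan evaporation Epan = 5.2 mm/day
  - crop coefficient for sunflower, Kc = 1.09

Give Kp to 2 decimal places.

0.82

ETc = Kc × Kp × Epan  ⇒  Kp = ETc / (Kc × Epan)
Kp = 4.65 / (1.09 × 5.2) = 4.65 / 5.668 = 0.8204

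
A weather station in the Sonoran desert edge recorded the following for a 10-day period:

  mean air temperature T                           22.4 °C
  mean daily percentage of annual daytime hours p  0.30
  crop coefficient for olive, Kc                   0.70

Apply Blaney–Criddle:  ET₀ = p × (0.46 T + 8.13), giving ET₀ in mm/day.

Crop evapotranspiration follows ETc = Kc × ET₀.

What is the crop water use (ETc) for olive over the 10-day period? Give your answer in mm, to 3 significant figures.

ET₀ = 0.30 × (0.46 × 22.4 + 8.13) = 0.30 × 18.434 = 5.5302 mm/d
ETc = Kc × ET₀ = 0.70 × 5.5302 = 3.8711 mm/d
Over 10 days: 3.8711 × 10 = 38.711 mm

38.7 mm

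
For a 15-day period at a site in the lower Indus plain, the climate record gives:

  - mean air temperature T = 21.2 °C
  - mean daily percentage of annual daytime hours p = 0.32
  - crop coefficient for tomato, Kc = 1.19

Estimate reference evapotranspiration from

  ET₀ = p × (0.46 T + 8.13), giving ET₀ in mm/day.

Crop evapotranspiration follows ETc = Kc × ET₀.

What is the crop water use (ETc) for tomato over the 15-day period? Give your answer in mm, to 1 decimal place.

102.1 mm

ET₀ = 0.32 × (0.46 × 21.2 + 8.13) = 0.32 × 17.882 = 5.7222 mm/d
ETc = Kc × ET₀ = 1.19 × 5.7222 = 6.8094 mm/d
Over 15 days: 6.8094 × 15 = 102.141 mm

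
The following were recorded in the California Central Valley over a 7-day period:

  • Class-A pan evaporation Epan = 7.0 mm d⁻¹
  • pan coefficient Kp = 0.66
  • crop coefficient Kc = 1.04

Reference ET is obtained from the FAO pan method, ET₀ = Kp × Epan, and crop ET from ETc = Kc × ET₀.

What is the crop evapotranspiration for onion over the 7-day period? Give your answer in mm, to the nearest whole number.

ET₀ = 0.66 × 7.0 = 4.6200 mm/d
ETc = Kc × ET₀ = 1.04 × 4.6200 = 4.8048 mm/d
Over 7 days: 4.8048 × 7 = 33.634 mm

34 mm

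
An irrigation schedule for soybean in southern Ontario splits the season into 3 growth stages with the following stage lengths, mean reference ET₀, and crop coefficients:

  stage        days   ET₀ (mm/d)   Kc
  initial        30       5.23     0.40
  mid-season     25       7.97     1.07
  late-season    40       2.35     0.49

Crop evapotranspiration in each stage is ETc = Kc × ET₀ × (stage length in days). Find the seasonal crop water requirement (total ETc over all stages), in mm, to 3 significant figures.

322 mm

initial: 0.40 × 5.23 × 30 = 62.76 mm
mid-season: 1.07 × 7.97 × 25 = 213.20 mm
late-season: 0.49 × 2.35 × 40 = 46.06 mm
Seasonal total = 322.02 mm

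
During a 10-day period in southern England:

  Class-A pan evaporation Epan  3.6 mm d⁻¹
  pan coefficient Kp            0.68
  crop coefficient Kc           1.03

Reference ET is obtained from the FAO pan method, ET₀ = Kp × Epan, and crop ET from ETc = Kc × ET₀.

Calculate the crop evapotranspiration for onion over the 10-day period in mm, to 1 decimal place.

ET₀ = 0.68 × 3.6 = 2.4480 mm/d
ETc = Kc × ET₀ = 1.03 × 2.4480 = 2.5214 mm/d
Over 10 days: 2.5214 × 10 = 25.214 mm

25.2 mm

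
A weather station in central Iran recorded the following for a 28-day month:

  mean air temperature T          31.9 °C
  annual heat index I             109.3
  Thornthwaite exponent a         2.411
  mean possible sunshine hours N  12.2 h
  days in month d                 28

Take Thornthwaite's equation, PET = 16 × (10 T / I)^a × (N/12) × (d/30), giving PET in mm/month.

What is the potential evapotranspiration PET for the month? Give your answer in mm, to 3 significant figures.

10T/I = 10 × 31.9 / 109.3 = 2.9186
(10T/I)^a = 2.9186^2.411 = 13.2293
Uncorrected PET = 16 × 13.2293 = 211.669 mm
Correction = (N/12)(d/30) = (12.2/12)(28/30) = 0.9489
PET = 211.669 × 0.9489 = 200.853 mm/month

201 mm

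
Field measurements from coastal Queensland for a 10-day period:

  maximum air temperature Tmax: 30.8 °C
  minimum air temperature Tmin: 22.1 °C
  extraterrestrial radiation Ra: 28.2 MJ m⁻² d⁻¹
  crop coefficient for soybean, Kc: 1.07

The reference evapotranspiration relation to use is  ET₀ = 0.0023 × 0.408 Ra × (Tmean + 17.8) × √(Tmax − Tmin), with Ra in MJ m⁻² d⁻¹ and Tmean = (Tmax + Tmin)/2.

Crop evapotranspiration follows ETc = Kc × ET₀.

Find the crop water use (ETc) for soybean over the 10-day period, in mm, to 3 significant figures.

37.0 mm

Tmean = (30.8 + 22.1)/2 = 26.45 °C
0.408 Ra = 0.408 × 28.2 = 11.5056 mm/d equivalent
ET₀ = 0.0023 × 11.5056 × (26.45 + 17.8) × √8.7 = 0.0023 × 11.5056 × 44.25 × 2.9496 = 3.4539 mm/d
ETc = Kc × ET₀ = 1.07 × 3.4539 = 3.6957 mm/d
Over 10 days: 3.6957 × 10 = 36.957 mm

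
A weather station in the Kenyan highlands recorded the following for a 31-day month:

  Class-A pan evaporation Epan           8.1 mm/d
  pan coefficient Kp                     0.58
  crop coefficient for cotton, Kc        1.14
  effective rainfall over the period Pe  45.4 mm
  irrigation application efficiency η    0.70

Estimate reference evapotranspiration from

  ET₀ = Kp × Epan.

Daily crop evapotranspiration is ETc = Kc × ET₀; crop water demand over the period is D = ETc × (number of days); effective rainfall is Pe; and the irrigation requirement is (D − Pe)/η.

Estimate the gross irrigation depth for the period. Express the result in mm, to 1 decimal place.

ET₀ = 0.58 × 8.1 = 4.6980 mm/d
ETc = Kc × ET₀ = 1.14 × 4.6980 = 5.3557 mm/d
Crop demand D = ETc × 31 d = 5.3557 × 31 = 166.027 mm
D − Pe = 166.027 − 45.4 = 120.627 mm
Gross irrigation = 120.627 / 0.70 = 172.324 mm

172.3 mm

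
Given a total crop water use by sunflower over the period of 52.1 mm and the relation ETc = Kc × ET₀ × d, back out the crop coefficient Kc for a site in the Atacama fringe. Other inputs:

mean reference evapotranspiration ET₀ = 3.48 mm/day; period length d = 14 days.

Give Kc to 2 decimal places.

1.07

ETc = Kc × ET₀ × d  ⇒  Kc = ETc / (ET₀ × d)
Kc = 52.1 / (3.48 × 14) = 52.1 / 48.72 = 1.0694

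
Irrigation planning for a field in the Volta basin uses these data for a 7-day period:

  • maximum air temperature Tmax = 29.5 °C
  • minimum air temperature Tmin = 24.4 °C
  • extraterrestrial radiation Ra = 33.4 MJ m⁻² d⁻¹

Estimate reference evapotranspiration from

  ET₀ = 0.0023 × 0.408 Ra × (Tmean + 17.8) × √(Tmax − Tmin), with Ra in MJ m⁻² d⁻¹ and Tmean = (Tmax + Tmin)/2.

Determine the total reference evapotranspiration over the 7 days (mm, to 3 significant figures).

22.2 mm

Tmean = (29.5 + 24.4)/2 = 26.95 °C
0.408 Ra = 0.408 × 33.4 = 13.6272 mm/d equivalent
ET₀ = 0.0023 × 13.6272 × (26.95 + 17.8) × √5.1 = 0.0023 × 13.6272 × 44.75 × 2.2583 = 3.1674 mm/d
Over 7 days: 3.1674 × 7 = 22.172 mm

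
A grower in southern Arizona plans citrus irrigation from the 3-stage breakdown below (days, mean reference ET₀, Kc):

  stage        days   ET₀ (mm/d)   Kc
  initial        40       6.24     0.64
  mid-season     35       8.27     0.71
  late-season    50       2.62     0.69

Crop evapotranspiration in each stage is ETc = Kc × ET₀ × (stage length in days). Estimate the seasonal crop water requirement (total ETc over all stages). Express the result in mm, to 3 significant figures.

456 mm

initial: 0.64 × 6.24 × 40 = 159.74 mm
mid-season: 0.71 × 8.27 × 35 = 205.51 mm
late-season: 0.69 × 2.62 × 50 = 90.39 mm
Seasonal total = 455.64 mm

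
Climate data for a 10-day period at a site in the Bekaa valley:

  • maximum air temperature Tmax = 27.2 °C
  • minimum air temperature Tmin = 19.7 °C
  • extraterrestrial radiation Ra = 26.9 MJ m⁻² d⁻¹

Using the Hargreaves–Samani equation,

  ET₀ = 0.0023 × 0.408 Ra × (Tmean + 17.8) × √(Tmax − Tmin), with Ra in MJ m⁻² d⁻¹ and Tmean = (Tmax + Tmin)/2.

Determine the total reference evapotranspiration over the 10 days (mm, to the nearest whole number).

Tmean = (27.2 + 19.7)/2 = 23.45 °C
0.408 Ra = 0.408 × 26.9 = 10.9752 mm/d equivalent
ET₀ = 0.0023 × 10.9752 × (23.45 + 17.8) × √7.5 = 0.0023 × 10.9752 × 41.25 × 2.7386 = 2.8516 mm/d
Over 10 days: 2.8516 × 10 = 28.516 mm

29 mm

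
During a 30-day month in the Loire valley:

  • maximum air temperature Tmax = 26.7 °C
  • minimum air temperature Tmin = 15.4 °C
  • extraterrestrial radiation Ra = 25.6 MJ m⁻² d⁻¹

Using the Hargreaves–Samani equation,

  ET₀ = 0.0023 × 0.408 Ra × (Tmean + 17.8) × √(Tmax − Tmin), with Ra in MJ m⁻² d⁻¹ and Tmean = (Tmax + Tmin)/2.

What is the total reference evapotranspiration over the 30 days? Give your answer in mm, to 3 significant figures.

Tmean = (26.7 + 15.4)/2 = 21.05 °C
0.408 Ra = 0.408 × 25.6 = 10.4448 mm/d equivalent
ET₀ = 0.0023 × 10.4448 × (21.05 + 17.8) × √11.3 = 0.0023 × 10.4448 × 38.85 × 3.3615 = 3.1373 mm/d
Over 30 days: 3.1373 × 30 = 94.119 mm

94.1 mm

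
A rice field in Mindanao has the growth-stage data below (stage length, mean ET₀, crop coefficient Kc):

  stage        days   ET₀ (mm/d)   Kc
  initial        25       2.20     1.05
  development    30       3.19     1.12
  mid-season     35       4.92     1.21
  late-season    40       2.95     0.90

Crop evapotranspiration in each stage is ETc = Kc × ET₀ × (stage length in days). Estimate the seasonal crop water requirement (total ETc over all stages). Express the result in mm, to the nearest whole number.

479 mm

initial: 1.05 × 2.20 × 25 = 57.75 mm
development: 1.12 × 3.19 × 30 = 107.18 mm
mid-season: 1.21 × 4.92 × 35 = 208.36 mm
late-season: 0.90 × 2.95 × 40 = 106.20 mm
Seasonal total = 479.49 mm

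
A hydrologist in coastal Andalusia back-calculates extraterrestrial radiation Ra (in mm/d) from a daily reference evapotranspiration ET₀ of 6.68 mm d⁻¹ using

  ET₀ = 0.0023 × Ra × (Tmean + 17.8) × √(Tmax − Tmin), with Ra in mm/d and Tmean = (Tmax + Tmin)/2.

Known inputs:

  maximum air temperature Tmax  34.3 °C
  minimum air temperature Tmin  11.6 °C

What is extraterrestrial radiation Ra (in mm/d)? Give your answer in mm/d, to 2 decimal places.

Tmean = 22.95 °C; √ΔT = 4.7645
Ra = ET₀ / [0.0023 × (Tmean+17.8) × √ΔT] = 6.68 / (0.0023 × 40.75 × 4.7645) = 14.959 mm/d

14.96 mm/d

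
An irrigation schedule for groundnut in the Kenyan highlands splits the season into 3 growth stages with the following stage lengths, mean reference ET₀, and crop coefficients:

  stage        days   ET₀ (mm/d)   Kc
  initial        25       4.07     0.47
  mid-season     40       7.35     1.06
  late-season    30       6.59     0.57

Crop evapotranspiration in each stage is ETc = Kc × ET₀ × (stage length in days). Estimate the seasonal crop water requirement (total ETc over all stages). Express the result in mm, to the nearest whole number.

472 mm

initial: 0.47 × 4.07 × 25 = 47.82 mm
mid-season: 1.06 × 7.35 × 40 = 311.64 mm
late-season: 0.57 × 6.59 × 30 = 112.69 mm
Seasonal total = 472.15 mm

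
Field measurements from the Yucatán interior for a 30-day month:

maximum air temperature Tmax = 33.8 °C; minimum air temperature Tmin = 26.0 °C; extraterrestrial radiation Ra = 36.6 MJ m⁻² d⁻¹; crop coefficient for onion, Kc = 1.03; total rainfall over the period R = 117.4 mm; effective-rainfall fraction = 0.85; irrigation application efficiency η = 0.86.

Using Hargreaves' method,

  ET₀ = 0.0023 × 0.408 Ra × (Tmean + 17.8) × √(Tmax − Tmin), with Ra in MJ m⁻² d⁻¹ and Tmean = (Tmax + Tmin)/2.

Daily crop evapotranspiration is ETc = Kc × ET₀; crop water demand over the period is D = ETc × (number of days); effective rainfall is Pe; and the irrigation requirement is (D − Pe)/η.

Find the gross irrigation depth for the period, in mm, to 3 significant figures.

Tmean = (33.8 + 26.0)/2 = 29.90 °C
0.408 Ra = 0.408 × 36.6 = 14.9328 mm/d equivalent
ET₀ = 0.0023 × 14.9328 × (29.90 + 17.8) × √7.8 = 0.0023 × 14.9328 × 47.70 × 2.7928 = 4.5754 mm/d
ETc = Kc × ET₀ = 1.03 × 4.5754 = 4.7127 mm/d
Crop demand D = ETc × 30 d = 4.7127 × 30 = 141.381 mm
Pe = 0.85 × 117.4 = 99.790 mm
D − Pe = 141.381 − 99.790 = 41.591 mm
Gross irrigation = 41.591 / 0.86 = 48.362 mm

48.4 mm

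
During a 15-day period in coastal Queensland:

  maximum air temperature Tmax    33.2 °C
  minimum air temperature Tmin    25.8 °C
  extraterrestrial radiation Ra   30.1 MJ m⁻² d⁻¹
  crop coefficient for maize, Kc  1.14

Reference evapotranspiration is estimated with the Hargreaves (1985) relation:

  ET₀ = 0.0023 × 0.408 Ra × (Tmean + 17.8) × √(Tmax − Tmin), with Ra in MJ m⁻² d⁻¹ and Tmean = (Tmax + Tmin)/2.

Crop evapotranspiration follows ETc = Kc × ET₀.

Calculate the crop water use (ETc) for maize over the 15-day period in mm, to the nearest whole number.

62 mm

Tmean = (33.2 + 25.8)/2 = 29.50 °C
0.408 Ra = 0.408 × 30.1 = 12.2808 mm/d equivalent
ET₀ = 0.0023 × 12.2808 × (29.50 + 17.8) × √7.4 = 0.0023 × 12.2808 × 47.30 × 2.7203 = 3.6344 mm/d
ETc = Kc × ET₀ = 1.14 × 3.6344 = 4.1432 mm/d
Over 15 days: 4.1432 × 15 = 62.148 mm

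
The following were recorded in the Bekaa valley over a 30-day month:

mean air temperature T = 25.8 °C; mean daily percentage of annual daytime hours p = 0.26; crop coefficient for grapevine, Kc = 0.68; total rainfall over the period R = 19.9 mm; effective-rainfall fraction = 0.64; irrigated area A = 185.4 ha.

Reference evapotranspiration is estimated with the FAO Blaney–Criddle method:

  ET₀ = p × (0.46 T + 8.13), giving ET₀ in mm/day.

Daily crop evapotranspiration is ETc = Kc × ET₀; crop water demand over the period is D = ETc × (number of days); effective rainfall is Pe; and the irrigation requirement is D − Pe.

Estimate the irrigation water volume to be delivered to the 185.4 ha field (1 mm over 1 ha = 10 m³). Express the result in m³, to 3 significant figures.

ET₀ = 0.26 × (0.46 × 25.8 + 8.13) = 0.26 × 19.998 = 5.1995 mm/d
ETc = Kc × ET₀ = 0.68 × 5.1995 = 3.5357 mm/d
Crop demand D = ETc × 30 d = 3.5357 × 30 = 106.071 mm
Pe = 0.64 × 19.9 = 12.736 mm
D − Pe = 106.071 − 12.736 = 93.335 mm
Volume = 93.335 mm × 185.4 ha × 10 = 173043.1 m³

173000 m³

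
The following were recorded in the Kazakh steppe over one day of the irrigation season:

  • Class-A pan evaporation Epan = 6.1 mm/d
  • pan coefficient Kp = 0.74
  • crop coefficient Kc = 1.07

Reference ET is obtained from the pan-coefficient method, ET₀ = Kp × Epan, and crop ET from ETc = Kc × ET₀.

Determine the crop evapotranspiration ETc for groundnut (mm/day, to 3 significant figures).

4.83 mm/day

ET₀ = 0.74 × 6.1 = 4.5140 mm/d
ETc = Kc × ET₀ = 1.07 × 4.5140 = 4.8300 mm/d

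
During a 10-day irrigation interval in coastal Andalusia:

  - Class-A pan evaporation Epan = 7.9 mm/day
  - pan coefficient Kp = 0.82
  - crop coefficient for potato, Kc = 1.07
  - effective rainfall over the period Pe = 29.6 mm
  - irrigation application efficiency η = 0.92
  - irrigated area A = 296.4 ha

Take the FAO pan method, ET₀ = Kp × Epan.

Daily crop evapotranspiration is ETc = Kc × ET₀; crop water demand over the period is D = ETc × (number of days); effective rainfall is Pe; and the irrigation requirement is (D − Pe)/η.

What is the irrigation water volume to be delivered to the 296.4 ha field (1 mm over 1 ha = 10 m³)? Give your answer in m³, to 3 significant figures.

ET₀ = 0.82 × 7.9 = 6.4780 mm/d
ETc = Kc × ET₀ = 1.07 × 6.4780 = 6.9315 mm/d
Crop demand D = ETc × 10 d = 6.9315 × 10 = 69.315 mm
D − Pe = 69.315 − 29.6 = 39.715 mm
Gross irrigation = 39.715 / 0.92 = 43.168 mm
Volume = 43.168 mm × 296.4 ha × 10 = 127950.0 m³

128000 m³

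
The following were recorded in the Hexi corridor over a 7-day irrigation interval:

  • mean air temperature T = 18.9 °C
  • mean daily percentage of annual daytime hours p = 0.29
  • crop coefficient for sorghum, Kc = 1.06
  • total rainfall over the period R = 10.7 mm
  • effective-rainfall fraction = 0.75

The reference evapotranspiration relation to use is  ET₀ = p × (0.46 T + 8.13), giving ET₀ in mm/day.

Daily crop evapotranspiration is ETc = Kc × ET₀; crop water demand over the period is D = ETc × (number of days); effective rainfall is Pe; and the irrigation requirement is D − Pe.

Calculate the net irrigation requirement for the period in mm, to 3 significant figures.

28.2 mm

ET₀ = 0.29 × (0.46 × 18.9 + 8.13) = 0.29 × 16.824 = 4.8790 mm/d
ETc = Kc × ET₀ = 1.06 × 4.8790 = 5.1717 mm/d
Crop demand D = ETc × 7 d = 5.1717 × 7 = 36.202 mm
Pe = 0.75 × 10.7 = 8.025 mm
D − Pe = 36.202 − 8.025 = 28.177 mm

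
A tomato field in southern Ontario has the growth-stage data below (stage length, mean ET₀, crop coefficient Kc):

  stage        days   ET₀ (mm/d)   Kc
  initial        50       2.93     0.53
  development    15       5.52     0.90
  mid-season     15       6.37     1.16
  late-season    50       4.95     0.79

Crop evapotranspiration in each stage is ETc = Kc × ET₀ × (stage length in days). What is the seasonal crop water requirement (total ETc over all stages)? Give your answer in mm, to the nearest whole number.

initial: 0.53 × 2.93 × 50 = 77.65 mm
development: 0.90 × 5.52 × 15 = 74.52 mm
mid-season: 1.16 × 6.37 × 15 = 110.84 mm
late-season: 0.79 × 4.95 × 50 = 195.53 mm
Seasonal total = 458.54 mm

459 mm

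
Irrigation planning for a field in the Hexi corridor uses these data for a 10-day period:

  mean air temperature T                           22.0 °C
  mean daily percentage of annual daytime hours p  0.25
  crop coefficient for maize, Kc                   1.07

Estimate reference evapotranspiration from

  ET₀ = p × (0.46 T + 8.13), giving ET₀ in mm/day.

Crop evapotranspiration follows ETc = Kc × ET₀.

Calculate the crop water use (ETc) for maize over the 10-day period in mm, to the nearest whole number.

ET₀ = 0.25 × (0.46 × 22.0 + 8.13) = 0.25 × 18.250 = 4.5625 mm/d
ETc = Kc × ET₀ = 1.07 × 4.5625 = 4.8819 mm/d
Over 10 days: 4.8819 × 10 = 48.819 mm

49 mm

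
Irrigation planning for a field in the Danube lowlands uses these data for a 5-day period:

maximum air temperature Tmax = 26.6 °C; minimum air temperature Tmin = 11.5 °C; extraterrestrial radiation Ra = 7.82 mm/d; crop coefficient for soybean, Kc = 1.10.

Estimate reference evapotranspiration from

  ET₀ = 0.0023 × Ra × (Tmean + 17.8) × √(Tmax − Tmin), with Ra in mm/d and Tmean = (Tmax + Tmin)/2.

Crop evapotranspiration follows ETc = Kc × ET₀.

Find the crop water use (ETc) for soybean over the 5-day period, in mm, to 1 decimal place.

Tmean = (26.6 + 11.5)/2 = 19.05 °C
ET₀ = 0.0023 × 7.82 × (19.05 + 17.8) × √15.1 = 0.0023 × 7.82 × 36.85 × 3.8859 = 2.5755 mm/d
ETc = Kc × ET₀ = 1.10 × 2.5755 = 2.8331 mm/d
Over 5 days: 2.8331 × 5 = 14.166 mm

14.2 mm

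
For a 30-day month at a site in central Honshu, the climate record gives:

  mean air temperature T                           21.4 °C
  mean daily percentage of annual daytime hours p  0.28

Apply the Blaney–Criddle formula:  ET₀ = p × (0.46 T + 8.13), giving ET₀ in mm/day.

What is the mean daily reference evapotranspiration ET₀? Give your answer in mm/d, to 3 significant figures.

ET₀ = 0.28 × (0.46 × 21.4 + 8.13) = 0.28 × 17.974 = 5.0327 mm/d

5.03 mm/d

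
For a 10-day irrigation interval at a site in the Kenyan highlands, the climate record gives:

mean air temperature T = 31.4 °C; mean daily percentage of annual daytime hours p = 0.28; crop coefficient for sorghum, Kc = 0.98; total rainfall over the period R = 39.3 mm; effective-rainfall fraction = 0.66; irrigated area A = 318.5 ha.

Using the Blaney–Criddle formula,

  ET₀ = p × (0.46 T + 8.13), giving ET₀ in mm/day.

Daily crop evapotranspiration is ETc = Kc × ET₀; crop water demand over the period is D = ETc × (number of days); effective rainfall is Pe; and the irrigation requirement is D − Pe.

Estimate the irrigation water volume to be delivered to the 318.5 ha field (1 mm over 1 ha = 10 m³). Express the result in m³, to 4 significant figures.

114700 m³

ET₀ = 0.28 × (0.46 × 31.4 + 8.13) = 0.28 × 22.574 = 6.3207 mm/d
ETc = Kc × ET₀ = 0.98 × 6.3207 = 6.1943 mm/d
Crop demand D = ETc × 10 d = 6.1943 × 10 = 61.943 mm
Pe = 0.66 × 39.3 = 25.938 mm
D − Pe = 61.943 − 25.938 = 36.005 mm
Volume = 36.005 mm × 318.5 ha × 10 = 114675.9 m³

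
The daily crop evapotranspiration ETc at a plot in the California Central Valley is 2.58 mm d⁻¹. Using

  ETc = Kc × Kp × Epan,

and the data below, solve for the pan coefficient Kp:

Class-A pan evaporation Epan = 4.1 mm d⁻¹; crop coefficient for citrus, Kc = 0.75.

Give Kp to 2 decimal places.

0.84

ETc = Kc × Kp × Epan  ⇒  Kp = ETc / (Kc × Epan)
Kp = 2.58 / (0.75 × 4.1) = 2.58 / 3.075 = 0.8390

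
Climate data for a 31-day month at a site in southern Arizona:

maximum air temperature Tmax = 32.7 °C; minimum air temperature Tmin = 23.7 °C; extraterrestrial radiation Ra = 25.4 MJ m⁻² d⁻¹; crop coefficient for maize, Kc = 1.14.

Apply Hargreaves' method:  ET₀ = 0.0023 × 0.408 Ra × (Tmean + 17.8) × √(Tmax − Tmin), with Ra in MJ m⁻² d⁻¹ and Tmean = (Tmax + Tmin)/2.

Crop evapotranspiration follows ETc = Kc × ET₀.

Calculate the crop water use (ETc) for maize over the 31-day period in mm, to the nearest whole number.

116 mm

Tmean = (32.7 + 23.7)/2 = 28.20 °C
0.408 Ra = 0.408 × 25.4 = 10.3632 mm/d equivalent
ET₀ = 0.0023 × 10.3632 × (28.20 + 17.8) × √9.0 = 0.0023 × 10.3632 × 46.00 × 3.0000 = 3.2893 mm/d
ETc = Kc × ET₀ = 1.14 × 3.2893 = 3.7498 mm/d
Over 31 days: 3.7498 × 31 = 116.244 mm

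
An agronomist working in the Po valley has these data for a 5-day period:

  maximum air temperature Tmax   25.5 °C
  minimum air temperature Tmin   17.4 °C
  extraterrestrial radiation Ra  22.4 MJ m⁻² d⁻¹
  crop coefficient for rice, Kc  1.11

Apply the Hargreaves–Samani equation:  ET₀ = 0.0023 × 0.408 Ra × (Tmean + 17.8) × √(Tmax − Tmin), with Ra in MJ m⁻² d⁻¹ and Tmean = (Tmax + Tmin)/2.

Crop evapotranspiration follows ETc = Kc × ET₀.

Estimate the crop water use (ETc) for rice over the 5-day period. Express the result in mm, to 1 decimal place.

13.0 mm

Tmean = (25.5 + 17.4)/2 = 21.45 °C
0.408 Ra = 0.408 × 22.4 = 9.1392 mm/d equivalent
ET₀ = 0.0023 × 9.1392 × (21.45 + 17.8) × √8.1 = 0.0023 × 9.1392 × 39.25 × 2.8460 = 2.3481 mm/d
ETc = Kc × ET₀ = 1.11 × 2.3481 = 2.6064 mm/d
Over 5 days: 2.6064 × 5 = 13.032 mm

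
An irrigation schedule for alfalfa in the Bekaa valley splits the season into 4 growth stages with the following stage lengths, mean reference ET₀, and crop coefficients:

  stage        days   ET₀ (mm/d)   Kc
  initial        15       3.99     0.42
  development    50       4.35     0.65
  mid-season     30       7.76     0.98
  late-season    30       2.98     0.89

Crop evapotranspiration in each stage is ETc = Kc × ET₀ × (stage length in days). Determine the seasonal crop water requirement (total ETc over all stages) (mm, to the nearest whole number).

initial: 0.42 × 3.99 × 15 = 25.14 mm
development: 0.65 × 4.35 × 50 = 141.38 mm
mid-season: 0.98 × 7.76 × 30 = 228.14 mm
late-season: 0.89 × 2.98 × 30 = 79.57 mm
Seasonal total = 474.23 mm

474 mm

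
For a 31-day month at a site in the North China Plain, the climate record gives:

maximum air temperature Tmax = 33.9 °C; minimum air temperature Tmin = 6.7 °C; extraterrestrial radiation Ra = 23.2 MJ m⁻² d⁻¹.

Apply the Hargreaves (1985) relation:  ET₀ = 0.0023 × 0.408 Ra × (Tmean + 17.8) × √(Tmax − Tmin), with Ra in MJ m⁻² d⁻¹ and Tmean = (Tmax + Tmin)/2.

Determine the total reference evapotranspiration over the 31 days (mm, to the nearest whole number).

134 mm

Tmean = (33.9 + 6.7)/2 = 20.30 °C
0.408 Ra = 0.408 × 23.2 = 9.4656 mm/d equivalent
ET₀ = 0.0023 × 9.4656 × (20.30 + 17.8) × √27.2 = 0.0023 × 9.4656 × 38.10 × 5.2154 = 4.3260 mm/d
Over 31 days: 4.3260 × 31 = 134.106 mm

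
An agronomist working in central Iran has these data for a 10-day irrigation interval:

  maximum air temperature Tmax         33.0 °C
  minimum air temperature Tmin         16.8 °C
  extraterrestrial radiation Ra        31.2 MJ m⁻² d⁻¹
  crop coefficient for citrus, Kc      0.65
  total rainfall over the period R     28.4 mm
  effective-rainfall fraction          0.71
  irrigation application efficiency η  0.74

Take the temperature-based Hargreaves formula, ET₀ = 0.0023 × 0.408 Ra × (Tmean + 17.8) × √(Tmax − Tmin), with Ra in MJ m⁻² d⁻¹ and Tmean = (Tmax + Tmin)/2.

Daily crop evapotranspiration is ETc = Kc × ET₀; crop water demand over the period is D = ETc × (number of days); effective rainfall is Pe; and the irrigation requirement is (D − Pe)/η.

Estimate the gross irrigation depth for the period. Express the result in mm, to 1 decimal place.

Tmean = (33.0 + 16.8)/2 = 24.90 °C
0.408 Ra = 0.408 × 31.2 = 12.7296 mm/d equivalent
ET₀ = 0.0023 × 12.7296 × (24.90 + 17.8) × √16.2 = 0.0023 × 12.7296 × 42.70 × 4.0249 = 5.0318 mm/d
ETc = Kc × ET₀ = 0.65 × 5.0318 = 3.2707 mm/d
Crop demand D = ETc × 10 d = 3.2707 × 10 = 32.707 mm
Pe = 0.71 × 28.4 = 20.164 mm
D − Pe = 32.707 − 20.164 = 12.543 mm
Gross irrigation = 12.543 / 0.74 = 16.950 mm

17.0 mm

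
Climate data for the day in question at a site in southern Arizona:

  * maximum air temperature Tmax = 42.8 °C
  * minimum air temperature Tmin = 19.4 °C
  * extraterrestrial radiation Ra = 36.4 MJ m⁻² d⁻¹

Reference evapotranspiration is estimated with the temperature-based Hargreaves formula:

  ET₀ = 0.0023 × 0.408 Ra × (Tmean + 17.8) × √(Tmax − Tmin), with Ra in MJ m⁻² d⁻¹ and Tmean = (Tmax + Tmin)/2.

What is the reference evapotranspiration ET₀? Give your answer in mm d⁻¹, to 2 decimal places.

8.08 mm d⁻¹

Tmean = (42.8 + 19.4)/2 = 31.10 °C
0.408 Ra = 0.408 × 36.4 = 14.8512 mm/d equivalent
ET₀ = 0.0023 × 14.8512 × (31.10 + 17.8) × √23.4 = 0.0023 × 14.8512 × 48.90 × 4.8374 = 8.0800 mm/d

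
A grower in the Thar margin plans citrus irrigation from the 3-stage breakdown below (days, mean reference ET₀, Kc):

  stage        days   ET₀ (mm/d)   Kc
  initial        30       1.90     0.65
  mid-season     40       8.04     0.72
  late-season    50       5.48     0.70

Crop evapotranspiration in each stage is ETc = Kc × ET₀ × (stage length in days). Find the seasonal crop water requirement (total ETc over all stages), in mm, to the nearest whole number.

460 mm

initial: 0.65 × 1.90 × 30 = 37.05 mm
mid-season: 0.72 × 8.04 × 40 = 231.55 mm
late-season: 0.70 × 5.48 × 50 = 191.80 mm
Seasonal total = 460.40 mm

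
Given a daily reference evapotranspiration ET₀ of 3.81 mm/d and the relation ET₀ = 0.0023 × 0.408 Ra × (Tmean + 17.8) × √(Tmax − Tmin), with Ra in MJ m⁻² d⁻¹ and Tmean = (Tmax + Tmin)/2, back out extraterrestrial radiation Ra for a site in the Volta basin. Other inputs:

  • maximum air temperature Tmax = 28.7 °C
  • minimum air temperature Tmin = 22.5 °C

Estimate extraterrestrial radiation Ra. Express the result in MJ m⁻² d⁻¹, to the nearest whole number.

38 MJ m⁻² d⁻¹

Tmean = (28.7+22.5)/2 = 25.60 °C; ΔT = 6.2
Ra = ET₀ / [0.0023 × 0.408 × (Tmean+17.8) × √ΔT]
   = 3.81 / (0.0023 × 0.408 × 43.40 × 2.4900) = 37.571 MJ m⁻² d⁻¹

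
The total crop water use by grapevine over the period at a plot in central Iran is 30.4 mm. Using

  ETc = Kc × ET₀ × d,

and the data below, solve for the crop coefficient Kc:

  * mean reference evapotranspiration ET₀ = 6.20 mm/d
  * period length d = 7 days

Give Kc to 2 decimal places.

ETc = Kc × ET₀ × d  ⇒  Kc = ETc / (ET₀ × d)
Kc = 30.4 / (6.20 × 7) = 30.4 / 43.40 = 0.7005

0.70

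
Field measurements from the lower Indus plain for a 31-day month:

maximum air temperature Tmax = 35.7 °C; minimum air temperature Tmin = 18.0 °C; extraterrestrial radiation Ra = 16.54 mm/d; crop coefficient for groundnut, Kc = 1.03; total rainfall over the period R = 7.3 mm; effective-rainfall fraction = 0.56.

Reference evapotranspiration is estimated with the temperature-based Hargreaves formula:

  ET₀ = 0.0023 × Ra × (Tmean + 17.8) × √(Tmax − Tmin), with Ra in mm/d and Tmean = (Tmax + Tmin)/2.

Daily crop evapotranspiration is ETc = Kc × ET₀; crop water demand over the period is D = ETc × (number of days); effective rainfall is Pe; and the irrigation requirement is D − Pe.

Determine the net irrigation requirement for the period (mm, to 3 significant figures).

Tmean = (35.7 + 18.0)/2 = 26.85 °C
ET₀ = 0.0023 × 16.54 × (26.85 + 17.8) × √17.7 = 0.0023 × 16.54 × 44.65 × 4.2071 = 7.1461 mm/d
ETc = Kc × ET₀ = 1.03 × 7.1461 = 7.3605 mm/d
Crop demand D = ETc × 31 d = 7.3605 × 31 = 228.176 mm
Pe = 0.56 × 7.3 = 4.088 mm
D − Pe = 228.176 − 4.088 = 224.088 mm

224 mm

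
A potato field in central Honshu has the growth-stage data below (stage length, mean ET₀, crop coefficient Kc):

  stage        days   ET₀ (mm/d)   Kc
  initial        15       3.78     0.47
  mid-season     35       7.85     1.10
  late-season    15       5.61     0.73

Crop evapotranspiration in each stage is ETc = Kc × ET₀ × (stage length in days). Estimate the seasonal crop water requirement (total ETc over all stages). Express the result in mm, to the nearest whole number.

initial: 0.47 × 3.78 × 15 = 26.65 mm
mid-season: 1.10 × 7.85 × 35 = 302.23 mm
late-season: 0.73 × 5.61 × 15 = 61.43 mm
Seasonal total = 390.31 mm

390 mm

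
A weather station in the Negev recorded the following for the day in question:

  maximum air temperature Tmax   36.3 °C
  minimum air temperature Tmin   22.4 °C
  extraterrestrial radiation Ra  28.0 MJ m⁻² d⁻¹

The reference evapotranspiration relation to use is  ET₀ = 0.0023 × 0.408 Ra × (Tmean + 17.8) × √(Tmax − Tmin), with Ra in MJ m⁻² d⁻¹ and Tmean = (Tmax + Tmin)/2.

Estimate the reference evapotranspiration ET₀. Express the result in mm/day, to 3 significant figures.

4.62 mm/day

Tmean = (36.3 + 22.4)/2 = 29.35 °C
0.408 Ra = 0.408 × 28.0 = 11.4240 mm/d equivalent
ET₀ = 0.0023 × 11.4240 × (29.35 + 17.8) × √13.9 = 0.0023 × 11.4240 × 47.15 × 3.7283 = 4.6189 mm/d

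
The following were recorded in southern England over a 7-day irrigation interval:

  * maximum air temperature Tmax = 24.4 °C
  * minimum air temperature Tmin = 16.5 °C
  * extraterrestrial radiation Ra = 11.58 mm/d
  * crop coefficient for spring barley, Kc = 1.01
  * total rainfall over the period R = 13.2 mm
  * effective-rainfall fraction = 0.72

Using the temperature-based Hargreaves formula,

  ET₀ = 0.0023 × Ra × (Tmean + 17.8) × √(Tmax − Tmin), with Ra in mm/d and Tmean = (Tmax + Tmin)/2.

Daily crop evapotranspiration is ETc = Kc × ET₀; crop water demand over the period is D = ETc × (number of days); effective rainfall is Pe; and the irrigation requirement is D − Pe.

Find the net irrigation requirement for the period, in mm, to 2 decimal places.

Tmean = (24.4 + 16.5)/2 = 20.45 °C
ET₀ = 0.0023 × 11.58 × (20.45 + 17.8) × √7.9 = 0.0023 × 11.58 × 38.25 × 2.8107 = 2.8634 mm/d
ETc = Kc × ET₀ = 1.01 × 2.8634 = 2.8920 mm/d
Crop demand D = ETc × 7 d = 2.8920 × 7 = 20.244 mm
Pe = 0.72 × 13.2 = 9.504 mm
D − Pe = 20.244 − 9.504 = 10.740 mm

10.74 mm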